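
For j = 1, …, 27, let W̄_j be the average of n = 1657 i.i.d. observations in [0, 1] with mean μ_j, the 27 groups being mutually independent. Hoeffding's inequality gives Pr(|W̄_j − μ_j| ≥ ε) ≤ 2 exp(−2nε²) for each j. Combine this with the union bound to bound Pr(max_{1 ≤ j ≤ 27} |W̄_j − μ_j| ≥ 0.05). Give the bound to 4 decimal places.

Per-experiment Hoeffding bound: 2·exp(−2·1657·0.05²) = 2·exp(−8.28500) = 0.00050455.
Union bound over 27 events: 27·0.00050455 = 0.01362.

0.0136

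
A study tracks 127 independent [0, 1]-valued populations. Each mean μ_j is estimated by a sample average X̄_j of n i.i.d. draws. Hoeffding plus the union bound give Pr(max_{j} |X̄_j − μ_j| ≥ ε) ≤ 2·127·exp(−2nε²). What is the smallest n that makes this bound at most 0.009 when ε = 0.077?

Need 2·127·exp(−2nε²) ≤ 0.009, i.e. exp(−2nε²) ≤ 0.009/254.
So 2nε² ≥ ln(254/0.009) = 10.247865.
Hence n ≥ 10.247865/(2·0.077²) = 864.215.
The smallest integer n is 865.

865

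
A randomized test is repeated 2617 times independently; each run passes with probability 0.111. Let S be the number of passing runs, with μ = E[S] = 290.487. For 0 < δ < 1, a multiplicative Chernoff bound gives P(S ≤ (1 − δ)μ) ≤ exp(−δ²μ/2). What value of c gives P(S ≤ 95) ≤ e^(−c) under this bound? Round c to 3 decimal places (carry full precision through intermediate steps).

65.778

Write 95 = (1 − δ)μ, so δ = 1 − 95/290.487 = 0.672963…
Then the exponent is δ²μ/2 = (μ − 95)²/(2μ) = 65.777758.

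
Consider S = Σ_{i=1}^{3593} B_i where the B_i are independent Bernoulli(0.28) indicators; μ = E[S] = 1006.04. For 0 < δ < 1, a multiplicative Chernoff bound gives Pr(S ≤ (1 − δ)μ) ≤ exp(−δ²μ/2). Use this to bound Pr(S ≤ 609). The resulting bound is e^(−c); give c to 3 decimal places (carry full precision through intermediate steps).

Write 609 = (1 − δ)μ, so δ = 1 − 609/1006.04 = 0.3946563…
Then the exponent is δ²μ/2 = (μ − 609)²/(2μ) = 78.347164.

78.347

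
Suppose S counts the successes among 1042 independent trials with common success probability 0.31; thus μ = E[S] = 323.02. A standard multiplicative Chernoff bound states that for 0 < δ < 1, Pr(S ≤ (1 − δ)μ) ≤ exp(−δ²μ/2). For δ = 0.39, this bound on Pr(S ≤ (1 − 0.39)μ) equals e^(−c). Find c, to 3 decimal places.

24.566

c = δ²μ/2 = 0.39²·323.02/2 = 24.5657.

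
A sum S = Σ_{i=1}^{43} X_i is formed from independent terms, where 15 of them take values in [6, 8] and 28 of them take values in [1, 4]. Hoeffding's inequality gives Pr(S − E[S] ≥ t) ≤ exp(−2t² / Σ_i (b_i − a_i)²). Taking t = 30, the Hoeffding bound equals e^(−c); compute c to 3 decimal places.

Σ(b_i − a_i)² = 15·2² + 28·3² = 312.
c = 2t² / 312 = 2·30² / 312 = 5.7692.

5.769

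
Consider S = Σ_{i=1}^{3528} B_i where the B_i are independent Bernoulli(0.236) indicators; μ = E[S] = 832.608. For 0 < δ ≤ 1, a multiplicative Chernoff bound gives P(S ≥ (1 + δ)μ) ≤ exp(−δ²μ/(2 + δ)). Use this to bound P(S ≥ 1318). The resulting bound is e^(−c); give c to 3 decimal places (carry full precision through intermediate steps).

109.553

Write 1318 = (1 + δ)μ, so δ = 1318/832.608 − 1 = 0.5829778…
Then the exponent is δ²μ/(2 + δ) = (1318 − μ)² / (μ·(2 + δ)) = 109.552923.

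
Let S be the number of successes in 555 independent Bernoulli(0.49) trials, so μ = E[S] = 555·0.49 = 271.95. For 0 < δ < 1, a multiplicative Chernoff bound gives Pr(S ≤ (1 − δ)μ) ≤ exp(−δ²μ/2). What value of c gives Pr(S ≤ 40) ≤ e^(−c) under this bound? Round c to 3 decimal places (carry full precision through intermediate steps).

98.917

Write 40 = (1 − δ)μ, so δ = 1 − 40/271.95 = 0.8529141…
Then the exponent is δ²μ/2 = (μ − 40)²/(2μ) = 98.916717.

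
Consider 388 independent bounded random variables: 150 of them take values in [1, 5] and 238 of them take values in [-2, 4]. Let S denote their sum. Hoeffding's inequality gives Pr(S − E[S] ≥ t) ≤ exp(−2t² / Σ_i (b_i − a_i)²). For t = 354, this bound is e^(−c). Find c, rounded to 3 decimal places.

22.851

Σ(b_i − a_i)² = 150·4² + 238·6² = 10968.
c = 2t² / 10968 = 2·354² / 10968 = 22.8512.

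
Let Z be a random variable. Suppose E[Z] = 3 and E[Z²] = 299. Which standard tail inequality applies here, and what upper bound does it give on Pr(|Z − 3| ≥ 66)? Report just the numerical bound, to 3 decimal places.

The first two moments determine the variance, so Chebyshev's inequality is the sharpest standard bound available.
Var(Z) = E[Z²] − (E[Z])² = 299 − 9 = 290.
Chebyshev's inequality: Pr(|Z − μ| ≥ t) ≤ Var(Z)/t² = 290/4356 = 0.0666.

0.067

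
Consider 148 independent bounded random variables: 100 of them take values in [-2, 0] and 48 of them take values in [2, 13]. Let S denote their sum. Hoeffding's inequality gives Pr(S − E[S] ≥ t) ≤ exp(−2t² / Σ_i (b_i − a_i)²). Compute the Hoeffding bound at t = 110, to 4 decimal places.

Σ(b_i − a_i)² = 100·2² + 48·11² = 6208.
Exponent = 2·110² / 6208 = 3.89820.
Bound = exp(−3.89820) = 0.02028.

0.0203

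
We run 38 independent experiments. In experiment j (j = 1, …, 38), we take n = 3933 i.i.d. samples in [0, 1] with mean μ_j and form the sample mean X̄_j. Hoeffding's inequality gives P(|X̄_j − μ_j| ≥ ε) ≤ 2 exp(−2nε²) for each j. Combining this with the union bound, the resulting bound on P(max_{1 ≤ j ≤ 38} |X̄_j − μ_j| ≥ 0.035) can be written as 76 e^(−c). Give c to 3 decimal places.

9.636

Union bound over the 38 events: P(max_{1 ≤ j ≤ 38} |X̄_j − μ_j| ≥ 0.035) ≤ 38·2·exp(−2nε²) = 76 exp(−2·3933·0.035²).
So c = 2·3933·0.035² = 9.6358.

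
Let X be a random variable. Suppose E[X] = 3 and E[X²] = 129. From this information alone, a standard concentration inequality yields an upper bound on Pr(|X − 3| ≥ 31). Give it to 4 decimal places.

The first two moments determine the variance, so Chebyshev's inequality is the sharpest standard bound available.
Var(X) = E[X²] − (E[X])² = 129 − 9 = 120.
Chebyshev's inequality: Pr(|X − μ| ≥ t) ≤ Var(X)/t² = 120/961 = 0.1249.

0.1249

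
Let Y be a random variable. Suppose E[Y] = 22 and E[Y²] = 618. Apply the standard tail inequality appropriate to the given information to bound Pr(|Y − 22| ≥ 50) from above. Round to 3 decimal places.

The first two moments determine the variance, so Chebyshev's inequality is the sharpest standard bound available.
Var(Y) = E[Y²] − (E[Y])² = 618 − 484 = 134.
Chebyshev's inequality: Pr(|Y − μ| ≥ t) ≤ Var(Y)/t² = 134/2500 = 0.0536.

0.054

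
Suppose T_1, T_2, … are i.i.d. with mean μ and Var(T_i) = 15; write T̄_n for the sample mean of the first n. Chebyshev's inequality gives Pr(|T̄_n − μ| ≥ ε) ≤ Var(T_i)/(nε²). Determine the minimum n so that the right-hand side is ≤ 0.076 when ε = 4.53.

Require 15/(n·4.53²) ≤ 0.076, i.e. n ≥ 15/(0.076·4.53²) = 9.618.
The smallest integer n is 10.

10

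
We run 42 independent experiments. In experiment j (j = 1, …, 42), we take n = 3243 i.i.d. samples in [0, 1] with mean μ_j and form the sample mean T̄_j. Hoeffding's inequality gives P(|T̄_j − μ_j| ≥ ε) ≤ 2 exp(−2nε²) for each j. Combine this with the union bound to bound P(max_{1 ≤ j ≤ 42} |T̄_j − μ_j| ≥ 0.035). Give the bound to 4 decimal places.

0.0298

Per-experiment Hoeffding bound: 2·exp(−2·3243·0.035²) = 2·exp(−7.94535) = 0.00070861.
Union bound over 42 events: 42·0.00070861 = 0.02976.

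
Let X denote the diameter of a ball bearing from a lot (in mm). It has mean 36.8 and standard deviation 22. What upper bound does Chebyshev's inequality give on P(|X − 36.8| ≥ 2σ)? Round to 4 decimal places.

0.2500

Chebyshev: P(|X − μ| ≥ t) ≤ Var(X)/t².
Var(X) = σ² = 22² = 484.
t = 2·22 = 44.
Bound = 484 / 1936 = 0.2500.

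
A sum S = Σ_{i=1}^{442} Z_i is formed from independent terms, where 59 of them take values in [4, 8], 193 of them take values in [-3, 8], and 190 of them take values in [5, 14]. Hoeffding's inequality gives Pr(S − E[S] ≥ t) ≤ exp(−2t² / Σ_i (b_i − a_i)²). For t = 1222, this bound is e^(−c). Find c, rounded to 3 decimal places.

75.253

Σ(b_i − a_i)² = 59·4² + 193·11² + 190·9² = 39687.
c = 2t² / 39687 = 2·1222² / 39687 = 75.2531.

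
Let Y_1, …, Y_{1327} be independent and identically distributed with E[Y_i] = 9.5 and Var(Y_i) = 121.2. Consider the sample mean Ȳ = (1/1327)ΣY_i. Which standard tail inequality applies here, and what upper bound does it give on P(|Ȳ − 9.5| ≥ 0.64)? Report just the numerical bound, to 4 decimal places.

0.2230

With mean and variance of each term known, Chebyshev's inequality bounds the deviation of the sum (or sample mean).
Var(Ȳ) = Var(Y_i)/n = 121.2/1327 = 0.091334.
Chebyshev: P(|Ȳ − 9.5| ≥ 0.64) ≤ Var(Ȳ)/(0.64)² = 121.2/(1327·0.64²) = 0.2230.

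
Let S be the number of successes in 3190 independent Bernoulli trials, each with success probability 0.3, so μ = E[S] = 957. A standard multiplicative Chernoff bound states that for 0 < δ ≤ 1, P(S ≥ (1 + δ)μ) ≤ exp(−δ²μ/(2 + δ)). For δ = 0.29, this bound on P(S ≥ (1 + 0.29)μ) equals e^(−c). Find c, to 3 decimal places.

c = δ²μ/(2 + δ) = 0.29²·957/(2 + 0.29) = 35.1457.

35.146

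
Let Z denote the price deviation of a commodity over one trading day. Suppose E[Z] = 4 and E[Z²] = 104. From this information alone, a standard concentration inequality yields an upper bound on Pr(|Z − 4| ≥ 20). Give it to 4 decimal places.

The first two moments determine the variance, so Chebyshev's inequality is the sharpest standard bound available.
Var(Z) = E[Z²] − (E[Z])² = 104 − 16 = 88.
Chebyshev's inequality: Pr(|Z − μ| ≥ t) ≤ Var(Z)/t² = 88/400 = 0.2200.

0.2200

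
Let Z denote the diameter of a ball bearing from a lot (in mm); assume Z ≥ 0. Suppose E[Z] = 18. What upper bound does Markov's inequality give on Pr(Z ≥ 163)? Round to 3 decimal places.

0.110

Markov's inequality: for a non-negative random variable, Pr(Z ≥ a) ≤ E[Z]/a.
Here E[Z] = 18 and a = 163, so the bound is 18/163 = 0.1104.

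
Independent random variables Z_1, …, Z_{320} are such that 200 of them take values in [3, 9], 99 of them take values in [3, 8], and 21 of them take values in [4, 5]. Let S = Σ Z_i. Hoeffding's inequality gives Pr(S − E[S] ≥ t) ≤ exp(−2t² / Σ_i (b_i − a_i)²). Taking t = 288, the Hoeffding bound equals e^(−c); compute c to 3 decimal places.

17.109

Σ(b_i − a_i)² = 200·6² + 99·5² + 21·1² = 9696.
c = 2t² / 9696 = 2·288² / 9696 = 17.1089.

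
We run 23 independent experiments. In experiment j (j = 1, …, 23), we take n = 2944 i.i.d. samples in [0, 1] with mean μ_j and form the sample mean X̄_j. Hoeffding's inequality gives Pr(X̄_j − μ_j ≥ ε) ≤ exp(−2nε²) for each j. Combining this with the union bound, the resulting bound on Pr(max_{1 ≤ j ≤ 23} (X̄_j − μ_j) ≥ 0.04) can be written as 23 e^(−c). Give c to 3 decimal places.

Union bound over the 23 events: Pr(max_{1 ≤ j ≤ 23} (X̄_j − μ_j) ≥ 0.04) ≤ 23·exp(−2nε²) = 23 exp(−2·2944·0.04²).
So c = 2·2944·0.04² = 9.4208.

9.421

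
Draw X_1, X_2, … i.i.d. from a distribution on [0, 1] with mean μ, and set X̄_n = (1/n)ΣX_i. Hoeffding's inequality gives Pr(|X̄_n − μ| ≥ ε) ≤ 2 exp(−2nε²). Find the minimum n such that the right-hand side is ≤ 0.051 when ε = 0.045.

Require 2·exp(−2nε²) ≤ 0.051, i.e. 2nε² ≥ ln(2/0.051) = 3.669077.
So n ≥ 3.669077 / (2·0.045²) = 905.945.
The smallest integer n is 906.

906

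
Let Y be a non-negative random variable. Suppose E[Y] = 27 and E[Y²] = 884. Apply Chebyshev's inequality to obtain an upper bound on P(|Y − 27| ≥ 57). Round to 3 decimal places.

0.048

Var(Y) = E[Y²] − (E[Y])² = 884 − 729 = 155.
Chebyshev's inequality: P(|Y − μ| ≥ t) ≤ Var(Y)/t² = 155/3249 = 0.0477.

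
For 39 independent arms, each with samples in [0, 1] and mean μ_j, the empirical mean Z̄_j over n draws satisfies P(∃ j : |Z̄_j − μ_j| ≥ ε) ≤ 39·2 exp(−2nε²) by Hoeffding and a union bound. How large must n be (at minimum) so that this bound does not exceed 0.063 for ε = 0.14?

182

Need 2·39·exp(−2nε²) ≤ 0.063, i.e. exp(−2nε²) ≤ 0.063/78.
So 2nε² ≥ ln(78/0.063) = 7.121329.
Hence n ≥ 7.121329/(2·0.14²) = 181.667.
The smallest integer n is 182.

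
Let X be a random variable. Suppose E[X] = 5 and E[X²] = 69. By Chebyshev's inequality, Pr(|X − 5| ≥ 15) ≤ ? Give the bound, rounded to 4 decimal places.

0.1956

Var(X) = E[X²] − (E[X])² = 69 − 25 = 44.
Chebyshev's inequality: Pr(|X − μ| ≥ t) ≤ Var(X)/t² = 44/225 = 0.1956.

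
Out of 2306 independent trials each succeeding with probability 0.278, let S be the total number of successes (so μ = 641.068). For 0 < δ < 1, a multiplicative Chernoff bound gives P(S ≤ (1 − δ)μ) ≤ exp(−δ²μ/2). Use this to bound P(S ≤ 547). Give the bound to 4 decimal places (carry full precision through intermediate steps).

Write 547 = (1 − δ)μ, so δ = 1 − 547/641.068 = 0.1467364…
Then the exponent is δ²μ/2 = (μ − 547)²/(2μ) = 6.901599.
Bound = exp(−6.901599) = 0.00101.

0.0010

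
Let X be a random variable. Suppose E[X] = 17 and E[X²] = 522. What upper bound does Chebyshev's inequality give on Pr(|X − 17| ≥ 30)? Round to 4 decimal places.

0.2589

Var(X) = E[X²] − (E[X])² = 522 − 289 = 233.
Chebyshev's inequality: Pr(|X − μ| ≥ t) ≤ Var(X)/t² = 233/900 = 0.2589.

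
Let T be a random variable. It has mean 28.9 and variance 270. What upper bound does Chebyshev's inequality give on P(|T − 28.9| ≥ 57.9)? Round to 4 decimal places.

0.0805

Chebyshev: P(|T − μ| ≥ t) ≤ Var(T)/t².
Bound = 270 / 3352.41 = 0.0805.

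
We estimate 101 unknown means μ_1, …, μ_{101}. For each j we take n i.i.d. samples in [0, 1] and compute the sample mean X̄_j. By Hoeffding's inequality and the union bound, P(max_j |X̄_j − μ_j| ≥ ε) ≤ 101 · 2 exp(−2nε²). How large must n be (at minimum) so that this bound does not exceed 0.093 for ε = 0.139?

Need 2·101·exp(−2nε²) ≤ 0.093, i.e. exp(−2nε²) ≤ 0.093/202.
So 2nε² ≥ ln(202/0.093) = 7.683423.
Hence n ≥ 7.683423/(2·0.139²) = 198.836.
The smallest integer n is 199.

199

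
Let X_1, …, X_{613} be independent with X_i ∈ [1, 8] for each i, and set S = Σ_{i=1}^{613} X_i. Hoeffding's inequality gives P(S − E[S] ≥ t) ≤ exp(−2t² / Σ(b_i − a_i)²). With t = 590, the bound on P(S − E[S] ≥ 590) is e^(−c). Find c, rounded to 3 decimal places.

Σ(b_i − a_i)² = 613·(7)² = 30037.
c = 2t²/30037 = 2·590²/30037 = 23.1781.

23.178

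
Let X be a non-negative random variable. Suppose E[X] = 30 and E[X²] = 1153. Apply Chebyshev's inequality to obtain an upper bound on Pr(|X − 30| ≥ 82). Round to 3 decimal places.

0.038

Var(X) = E[X²] − (E[X])² = 1153 − 900 = 253.
Chebyshev's inequality: Pr(|X − μ| ≥ t) ≤ Var(X)/t² = 253/6724 = 0.0376.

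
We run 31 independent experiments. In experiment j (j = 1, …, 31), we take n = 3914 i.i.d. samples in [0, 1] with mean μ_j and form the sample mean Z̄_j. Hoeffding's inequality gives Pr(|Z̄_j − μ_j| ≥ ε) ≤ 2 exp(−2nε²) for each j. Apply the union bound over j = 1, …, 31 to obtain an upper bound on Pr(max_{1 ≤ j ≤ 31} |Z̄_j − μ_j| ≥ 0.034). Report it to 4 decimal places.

0.0073

Per-experiment Hoeffding bound: 2·exp(−2·3914·0.034²) = 2·exp(−9.04917) = 0.00023498.
Union bound over 31 events: 31·0.00023498 = 0.00728.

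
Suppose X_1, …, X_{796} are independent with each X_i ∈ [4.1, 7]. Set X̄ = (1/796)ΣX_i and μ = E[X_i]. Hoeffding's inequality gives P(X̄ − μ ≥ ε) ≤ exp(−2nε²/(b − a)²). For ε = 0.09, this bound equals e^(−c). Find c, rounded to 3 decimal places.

1.533

c = 2nε²/(b − a)² = 2·796·0.09² / 2.9² = 1.5333.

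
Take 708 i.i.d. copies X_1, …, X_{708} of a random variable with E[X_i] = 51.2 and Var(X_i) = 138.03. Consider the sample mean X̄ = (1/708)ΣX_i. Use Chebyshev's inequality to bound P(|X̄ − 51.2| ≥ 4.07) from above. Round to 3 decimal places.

0.012

Var(X̄) = Var(X_i)/n = 138.03/708 = 0.19496.
Chebyshev: P(|X̄ − 51.2| ≥ 4.07) ≤ Var(X̄)/(4.07)² = 138.03/(708·4.07²) = 0.0118.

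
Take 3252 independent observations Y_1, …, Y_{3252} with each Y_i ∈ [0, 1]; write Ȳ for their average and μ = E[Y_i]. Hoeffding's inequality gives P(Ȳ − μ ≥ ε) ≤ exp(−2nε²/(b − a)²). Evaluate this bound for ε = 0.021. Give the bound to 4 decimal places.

Exponent: 2nε²/(b − a)² = 2·3252·0.021² / 1² = 2.86826.
Bound = exp(−2.86826) = 0.05680.

0.0568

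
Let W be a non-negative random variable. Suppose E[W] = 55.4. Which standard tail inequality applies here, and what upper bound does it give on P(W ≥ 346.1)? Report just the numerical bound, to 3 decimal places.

Only the mean of a non-negative variable is known, so Markov's inequality is the applicable tail bound.
Markov's inequality: for a non-negative random variable, P(W ≥ a) ≤ E[W]/a.
Here E[W] = 55.4 and a = 346.1, so the bound is 55.4/346.1 = 0.1601.

0.160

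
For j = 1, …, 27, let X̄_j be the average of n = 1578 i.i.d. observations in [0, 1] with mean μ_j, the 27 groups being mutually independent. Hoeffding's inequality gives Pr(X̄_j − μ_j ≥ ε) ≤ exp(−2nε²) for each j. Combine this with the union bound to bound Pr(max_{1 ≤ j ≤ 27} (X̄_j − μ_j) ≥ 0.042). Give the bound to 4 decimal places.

0.1032

Per-experiment Hoeffding bound: exp(−2·1578·0.042²) = exp(−5.56718) = 0.0038212.
Union bound over 27 events: 27·0.0038212 = 0.10317.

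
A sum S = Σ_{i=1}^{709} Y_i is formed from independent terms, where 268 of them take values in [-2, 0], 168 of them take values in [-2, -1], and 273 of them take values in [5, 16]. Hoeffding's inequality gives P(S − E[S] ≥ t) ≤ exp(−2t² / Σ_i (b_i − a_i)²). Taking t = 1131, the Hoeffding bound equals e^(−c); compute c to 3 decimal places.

74.645

Σ(b_i − a_i)² = 268·2² + 168·1² + 273·11² = 34273.
c = 2t² / 34273 = 2·1131² / 34273 = 74.6454.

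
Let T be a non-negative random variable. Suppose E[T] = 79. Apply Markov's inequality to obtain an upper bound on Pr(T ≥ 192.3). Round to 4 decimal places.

0.4108

Markov's inequality: for a non-negative random variable, Pr(T ≥ a) ≤ E[T]/a.
Here E[T] = 79 and a = 192.3, so the bound is 79/192.3 = 0.4108.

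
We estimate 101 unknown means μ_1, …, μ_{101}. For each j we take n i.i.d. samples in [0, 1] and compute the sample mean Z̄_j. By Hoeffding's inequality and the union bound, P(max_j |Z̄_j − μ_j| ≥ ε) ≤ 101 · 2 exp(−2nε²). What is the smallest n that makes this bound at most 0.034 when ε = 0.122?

292

Need 2·101·exp(−2nε²) ≤ 0.034, i.e. exp(−2nε²) ≤ 0.034/202.
So 2nε² ≥ ln(202/0.034) = 8.689662.
Hence n ≥ 8.689662/(2·0.122²) = 291.913.
The smallest integer n is 292.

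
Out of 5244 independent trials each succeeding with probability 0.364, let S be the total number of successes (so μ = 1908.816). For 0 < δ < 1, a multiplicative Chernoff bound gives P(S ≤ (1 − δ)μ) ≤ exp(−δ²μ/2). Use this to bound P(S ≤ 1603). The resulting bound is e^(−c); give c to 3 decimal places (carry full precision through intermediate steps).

24.498

Write 1603 = (1 − δ)μ, so δ = 1 − 1603/1908.816 = 0.1602124…
Then the exponent is δ²μ/2 = (μ − 1603)²/(2μ) = 24.497758.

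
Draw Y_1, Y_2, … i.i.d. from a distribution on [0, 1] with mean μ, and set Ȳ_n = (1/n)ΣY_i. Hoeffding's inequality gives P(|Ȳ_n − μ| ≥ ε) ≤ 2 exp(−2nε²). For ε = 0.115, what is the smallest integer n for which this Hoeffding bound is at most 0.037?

Require 2·exp(−2nε²) ≤ 0.037, i.e. 2nε² ≥ ln(2/0.037) = 3.989985.
So n ≥ 3.989985 / (2·0.115²) = 150.850.
The smallest integer n is 151.

151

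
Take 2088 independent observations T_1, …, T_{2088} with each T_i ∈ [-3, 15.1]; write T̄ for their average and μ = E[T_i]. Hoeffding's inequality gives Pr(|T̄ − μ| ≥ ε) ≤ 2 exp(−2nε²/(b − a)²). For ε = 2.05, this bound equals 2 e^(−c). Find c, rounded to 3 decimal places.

53.569

c = 2nε²/(b − a)² = 2·2088·2.05² / 18.1² = 53.5687.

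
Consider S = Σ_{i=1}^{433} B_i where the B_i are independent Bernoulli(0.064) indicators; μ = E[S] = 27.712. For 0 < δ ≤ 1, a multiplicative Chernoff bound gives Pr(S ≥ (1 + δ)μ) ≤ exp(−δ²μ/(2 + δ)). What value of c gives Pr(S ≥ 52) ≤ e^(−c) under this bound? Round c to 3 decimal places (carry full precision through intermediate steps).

7.400

Write 52 = (1 + δ)μ, so δ = 52/27.712 − 1 = 0.8764434…
Then the exponent is δ²μ/(2 + δ) = (52 − μ)² / (μ·(2 + δ)) = 7.400479.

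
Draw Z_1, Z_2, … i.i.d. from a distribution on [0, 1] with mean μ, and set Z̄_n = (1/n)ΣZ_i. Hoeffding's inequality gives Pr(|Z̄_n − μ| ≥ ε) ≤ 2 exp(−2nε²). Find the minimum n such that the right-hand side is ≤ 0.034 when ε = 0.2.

Require 2·exp(−2nε²) ≤ 0.034, i.e. 2nε² ≥ ln(2/0.034) = 4.074542.
So n ≥ 4.074542 / (2·0.2²) = 50.932.
The smallest integer n is 51.

51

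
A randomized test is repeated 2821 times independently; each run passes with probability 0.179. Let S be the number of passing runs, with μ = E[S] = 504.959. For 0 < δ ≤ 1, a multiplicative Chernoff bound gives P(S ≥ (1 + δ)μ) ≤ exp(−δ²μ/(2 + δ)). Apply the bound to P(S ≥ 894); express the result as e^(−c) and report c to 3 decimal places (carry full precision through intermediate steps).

108.190

Write 894 = (1 + δ)μ, so δ = 894/504.959 − 1 = 0.7704408…
Then the exponent is δ²μ/(2 + δ) = (894 − μ)² / (μ·(2 + δ)) = 108.189661.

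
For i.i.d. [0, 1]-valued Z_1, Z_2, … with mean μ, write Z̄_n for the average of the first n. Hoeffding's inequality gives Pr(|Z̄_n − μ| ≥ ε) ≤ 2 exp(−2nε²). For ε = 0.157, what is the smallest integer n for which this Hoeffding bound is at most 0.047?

Require 2·exp(−2nε²) ≤ 0.047, i.e. 2nε² ≥ ln(2/0.047) = 3.750755.
So n ≥ 3.750755 / (2·0.157²) = 76.083.
The smallest integer n is 77.

77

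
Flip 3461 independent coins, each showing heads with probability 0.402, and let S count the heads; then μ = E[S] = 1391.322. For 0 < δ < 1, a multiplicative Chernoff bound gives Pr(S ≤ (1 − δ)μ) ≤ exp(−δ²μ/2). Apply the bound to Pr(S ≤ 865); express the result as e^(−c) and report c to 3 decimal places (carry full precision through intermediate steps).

99.551

Write 865 = (1 − δ)μ, so δ = 1 − 865/1391.322 = 0.3782891…
Then the exponent is δ²μ/2 = (μ − 865)²/(2μ) = 99.550948.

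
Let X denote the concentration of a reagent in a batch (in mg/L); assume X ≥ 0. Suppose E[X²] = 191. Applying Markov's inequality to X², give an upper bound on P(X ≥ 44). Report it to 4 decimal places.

0.0987

Since X ≥ 0, the event {X ≥ 44} is the same as {X² ≥ 1936}.
Markov's inequality applied to X² gives P(X² ≥ 1936) ≤ E[X²]/1936 = 191/1936 = 0.0987.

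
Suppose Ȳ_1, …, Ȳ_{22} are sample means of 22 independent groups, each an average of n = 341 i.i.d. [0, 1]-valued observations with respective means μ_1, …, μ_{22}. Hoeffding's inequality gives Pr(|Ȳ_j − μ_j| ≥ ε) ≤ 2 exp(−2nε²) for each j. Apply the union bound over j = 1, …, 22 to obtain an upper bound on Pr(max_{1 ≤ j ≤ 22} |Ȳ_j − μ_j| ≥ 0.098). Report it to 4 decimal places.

0.0629

Per-experiment Hoeffding bound: 2·exp(−2·341·0.098²) = 2·exp(−6.54993) = 0.0028604.
Union bound over 22 events: 22·0.0028604 = 0.06293.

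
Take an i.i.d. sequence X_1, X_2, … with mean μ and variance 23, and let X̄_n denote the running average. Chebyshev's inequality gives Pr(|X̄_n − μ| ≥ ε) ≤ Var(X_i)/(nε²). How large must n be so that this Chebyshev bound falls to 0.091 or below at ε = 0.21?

5732

Require 23/(n·0.21²) ≤ 0.091, i.e. n ≥ 23/(0.091·0.21²) = 5731.230.
The smallest integer n is 5732.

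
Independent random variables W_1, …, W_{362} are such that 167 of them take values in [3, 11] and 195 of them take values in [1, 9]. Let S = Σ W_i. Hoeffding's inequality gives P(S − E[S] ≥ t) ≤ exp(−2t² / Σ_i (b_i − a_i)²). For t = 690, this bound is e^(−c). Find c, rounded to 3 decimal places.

Σ(b_i − a_i)² = 167·8² + 195·8² = 23168.
c = 2t² / 23168 = 2·690² / 23168 = 41.0998.

41.100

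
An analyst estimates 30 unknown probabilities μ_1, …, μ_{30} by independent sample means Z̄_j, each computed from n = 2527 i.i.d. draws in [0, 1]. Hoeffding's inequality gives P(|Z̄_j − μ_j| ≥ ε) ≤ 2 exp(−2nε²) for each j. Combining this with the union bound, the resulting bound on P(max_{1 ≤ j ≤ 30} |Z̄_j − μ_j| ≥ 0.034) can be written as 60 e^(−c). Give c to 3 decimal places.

Union bound over the 30 events: P(max_{1 ≤ j ≤ 30} |Z̄_j − μ_j| ≥ 0.034) ≤ 30·2·exp(−2nε²) = 60 exp(−2·2527·0.034²).
So c = 2·2527·0.034² = 5.8424.

5.842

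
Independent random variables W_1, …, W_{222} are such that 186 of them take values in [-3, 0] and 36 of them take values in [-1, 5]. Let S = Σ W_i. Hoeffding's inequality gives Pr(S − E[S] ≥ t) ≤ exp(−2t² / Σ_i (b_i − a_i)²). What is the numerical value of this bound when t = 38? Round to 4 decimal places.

0.3782

Σ(b_i − a_i)² = 186·3² + 36·6² = 2970.
Exponent = 2·38² / 2970 = 0.97239.
Bound = exp(−0.97239) = 0.37818.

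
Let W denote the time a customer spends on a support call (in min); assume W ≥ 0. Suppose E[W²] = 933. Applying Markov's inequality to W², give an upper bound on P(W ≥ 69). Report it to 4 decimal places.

0.1960

Since W ≥ 0, the event {W ≥ 69} is the same as {W² ≥ 4761}.
Markov's inequality applied to W² gives P(W² ≥ 4761) ≤ E[W²]/4761 = 933/4761 = 0.1960.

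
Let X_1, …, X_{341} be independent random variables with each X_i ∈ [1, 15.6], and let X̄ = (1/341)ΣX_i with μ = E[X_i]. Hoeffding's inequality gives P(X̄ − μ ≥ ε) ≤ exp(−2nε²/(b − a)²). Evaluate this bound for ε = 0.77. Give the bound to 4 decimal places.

0.1500

Exponent: 2nε²/(b − a)² = 2·341·0.77² / 14.6² = 1.89697.
Bound = exp(−1.89697) = 0.15002.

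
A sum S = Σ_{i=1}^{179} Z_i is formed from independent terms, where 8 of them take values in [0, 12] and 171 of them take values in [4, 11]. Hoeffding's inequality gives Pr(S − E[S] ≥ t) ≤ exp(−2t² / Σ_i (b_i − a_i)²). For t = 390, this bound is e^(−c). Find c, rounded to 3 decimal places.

31.917

Σ(b_i − a_i)² = 8·12² + 171·7² = 9531.
c = 2t² / 9531 = 2·390² / 9531 = 31.9169.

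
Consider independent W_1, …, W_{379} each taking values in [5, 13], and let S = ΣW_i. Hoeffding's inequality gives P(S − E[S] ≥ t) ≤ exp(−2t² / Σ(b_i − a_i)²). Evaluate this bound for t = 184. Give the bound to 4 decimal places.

Σ(b_i − a_i)² = 379·(8)² = 24256.
Exponent = 2·184²/24256 = 2.7916.
Bound = exp(−2.7916) = 0.06133.

0.0613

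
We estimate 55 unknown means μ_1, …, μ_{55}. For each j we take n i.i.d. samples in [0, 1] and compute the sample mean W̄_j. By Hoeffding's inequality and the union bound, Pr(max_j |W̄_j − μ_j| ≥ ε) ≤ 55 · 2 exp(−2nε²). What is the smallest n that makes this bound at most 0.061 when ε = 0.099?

383

Need 2·55·exp(−2nε²) ≤ 0.061, i.e. exp(−2nε²) ≤ 0.061/110.
So 2nε² ≥ ln(110/0.061) = 7.497362.
Hence n ≥ 7.497362/(2·0.099²) = 382.479.
The smallest integer n is 383.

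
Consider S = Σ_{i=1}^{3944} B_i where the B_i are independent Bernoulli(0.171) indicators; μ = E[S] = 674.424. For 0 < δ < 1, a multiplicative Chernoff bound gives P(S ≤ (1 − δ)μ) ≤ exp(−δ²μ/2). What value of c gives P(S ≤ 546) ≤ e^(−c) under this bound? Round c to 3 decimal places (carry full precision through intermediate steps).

12.227

Write 546 = (1 − δ)μ, so δ = 1 − 546/674.424 = 0.1904203…
Then the exponent is δ²μ/2 = (μ − 546)²/(2μ) = 12.227266.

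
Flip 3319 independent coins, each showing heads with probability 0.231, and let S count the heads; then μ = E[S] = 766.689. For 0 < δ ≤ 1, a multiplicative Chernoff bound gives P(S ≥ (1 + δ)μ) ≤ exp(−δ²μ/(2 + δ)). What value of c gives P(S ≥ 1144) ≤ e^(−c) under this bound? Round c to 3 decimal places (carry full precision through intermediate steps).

Write 1144 = (1 + δ)μ, so δ = 1144/766.689 − 1 = 0.4921304…
Then the exponent is δ²μ/(2 + δ) = (1144 − μ)² / (μ·(2 + δ)) = 74.509034.

74.509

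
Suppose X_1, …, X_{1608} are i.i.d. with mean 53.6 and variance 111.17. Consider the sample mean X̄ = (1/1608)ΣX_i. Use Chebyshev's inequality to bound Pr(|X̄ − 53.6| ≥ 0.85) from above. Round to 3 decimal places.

Var(X̄) = Var(X_i)/n = 111.17/1608 = 0.069136.
Chebyshev: Pr(|X̄ − 53.6| ≥ 0.85) ≤ Var(X̄)/(0.85)² = 111.17/(1608·0.85²) = 0.0957.

0.096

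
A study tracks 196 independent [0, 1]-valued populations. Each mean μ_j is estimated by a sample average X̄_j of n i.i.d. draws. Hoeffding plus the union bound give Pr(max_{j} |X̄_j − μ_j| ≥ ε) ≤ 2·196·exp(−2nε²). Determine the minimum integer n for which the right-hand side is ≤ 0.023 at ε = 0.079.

Need 2·196·exp(−2nε²) ≤ 0.023, i.e. exp(−2nε²) ≤ 0.023/392.
So 2nε² ≥ ln(392/0.023) = 9.743523.
Hence n ≥ 9.743523/(2·0.079²) = 780.606.
The smallest integer n is 781.

781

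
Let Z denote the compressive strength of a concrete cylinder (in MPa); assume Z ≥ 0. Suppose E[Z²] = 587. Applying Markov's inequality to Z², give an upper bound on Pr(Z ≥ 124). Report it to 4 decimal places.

0.0382

Since Z ≥ 0, the event {Z ≥ 124} is the same as {Z² ≥ 15376}.
Markov's inequality applied to Z² gives Pr(Z² ≥ 15376) ≤ E[Z²]/15376 = 587/15376 = 0.0382.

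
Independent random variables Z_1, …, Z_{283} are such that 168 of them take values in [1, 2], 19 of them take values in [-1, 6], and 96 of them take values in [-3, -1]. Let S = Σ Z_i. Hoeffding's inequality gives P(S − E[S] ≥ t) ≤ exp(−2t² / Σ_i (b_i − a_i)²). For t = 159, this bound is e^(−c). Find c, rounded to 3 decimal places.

34.094

Σ(b_i − a_i)² = 168·1² + 19·7² + 96·2² = 1483.
c = 2t² / 1483 = 2·159² / 1483 = 34.0944.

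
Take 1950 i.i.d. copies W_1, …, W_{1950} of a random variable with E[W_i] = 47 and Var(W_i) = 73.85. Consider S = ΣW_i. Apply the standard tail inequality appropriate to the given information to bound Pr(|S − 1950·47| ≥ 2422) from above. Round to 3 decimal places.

With mean and variance of each term known, Chebyshev's inequality bounds the deviation of the sum (or sample mean).
Var(S) = n·Var(W_i) = 1950·73.85 = 144007.5.
Chebyshev: Pr(|S − 1950·47| ≥ 2422) ≤ Var(S)/2422² = 144007.5/5866084 = 0.0245.

0.025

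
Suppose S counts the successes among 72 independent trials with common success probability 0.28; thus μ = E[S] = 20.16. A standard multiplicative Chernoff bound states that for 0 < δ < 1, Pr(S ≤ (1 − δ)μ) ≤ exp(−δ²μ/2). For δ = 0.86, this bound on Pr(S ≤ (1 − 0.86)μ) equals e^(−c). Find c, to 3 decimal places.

c = δ²μ/2 = 0.86²·20.16/2 = 7.4552.

7.455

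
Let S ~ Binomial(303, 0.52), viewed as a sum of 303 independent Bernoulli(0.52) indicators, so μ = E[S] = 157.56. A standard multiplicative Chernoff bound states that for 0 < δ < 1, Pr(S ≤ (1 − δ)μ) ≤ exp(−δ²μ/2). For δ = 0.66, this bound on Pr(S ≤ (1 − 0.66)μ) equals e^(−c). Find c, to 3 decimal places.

c = δ²μ/2 = 0.66²·157.56/2 = 34.3166.

34.317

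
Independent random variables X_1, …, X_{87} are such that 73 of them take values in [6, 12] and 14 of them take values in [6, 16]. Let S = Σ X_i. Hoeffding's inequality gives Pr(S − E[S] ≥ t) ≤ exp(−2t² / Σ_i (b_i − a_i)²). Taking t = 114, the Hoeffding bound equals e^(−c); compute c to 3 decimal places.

6.453

Σ(b_i − a_i)² = 73·6² + 14·10² = 4028.
c = 2t² / 4028 = 2·114² / 4028 = 6.4528.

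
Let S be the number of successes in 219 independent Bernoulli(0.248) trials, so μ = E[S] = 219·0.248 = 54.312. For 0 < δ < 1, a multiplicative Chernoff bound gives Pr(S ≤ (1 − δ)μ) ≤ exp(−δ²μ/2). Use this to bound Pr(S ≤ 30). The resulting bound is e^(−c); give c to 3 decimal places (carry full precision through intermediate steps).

Write 30 = (1 − δ)μ, so δ = 1 − 30/54.312 = 0.4476359…
Then the exponent is δ²μ/2 = (μ − 30)²/(2μ) = 5.441462.

5.441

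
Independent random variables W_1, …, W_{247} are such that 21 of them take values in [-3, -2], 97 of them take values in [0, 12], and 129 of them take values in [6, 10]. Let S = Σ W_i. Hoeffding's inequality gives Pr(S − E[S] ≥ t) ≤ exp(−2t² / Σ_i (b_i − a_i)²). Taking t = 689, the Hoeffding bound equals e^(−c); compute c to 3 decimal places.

59.144

Σ(b_i − a_i)² = 21·1² + 97·12² + 129·4² = 16053.
c = 2t² / 16053 = 2·689² / 16053 = 59.1442.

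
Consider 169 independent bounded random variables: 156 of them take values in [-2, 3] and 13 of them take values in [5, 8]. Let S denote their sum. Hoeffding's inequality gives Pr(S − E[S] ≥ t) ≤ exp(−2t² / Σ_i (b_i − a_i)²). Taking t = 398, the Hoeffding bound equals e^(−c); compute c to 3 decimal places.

Σ(b_i − a_i)² = 156·5² + 13·3² = 4017.
c = 2t² / 4017 = 2·398² / 4017 = 78.8668.

78.867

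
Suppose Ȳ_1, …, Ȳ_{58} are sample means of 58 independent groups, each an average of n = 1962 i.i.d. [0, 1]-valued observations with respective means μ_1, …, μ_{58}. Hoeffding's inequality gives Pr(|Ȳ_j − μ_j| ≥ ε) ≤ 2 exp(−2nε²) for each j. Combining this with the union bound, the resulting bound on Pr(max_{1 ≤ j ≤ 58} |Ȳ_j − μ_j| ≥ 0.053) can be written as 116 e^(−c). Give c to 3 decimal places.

Union bound over the 58 events: Pr(max_{1 ≤ j ≤ 58} |Ȳ_j − μ_j| ≥ 0.053) ≤ 58·2·exp(−2nε²) = 116 exp(−2·1962·0.053²).
So c = 2·1962·0.053² = 11.0225.

11.023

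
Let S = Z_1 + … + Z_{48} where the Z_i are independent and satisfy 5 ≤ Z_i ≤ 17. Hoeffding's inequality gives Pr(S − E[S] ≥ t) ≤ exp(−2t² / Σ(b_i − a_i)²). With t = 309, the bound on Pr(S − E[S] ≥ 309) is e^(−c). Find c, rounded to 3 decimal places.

Σ(b_i − a_i)² = 48·(12)² = 6912.
c = 2t²/6912 = 2·309²/6912 = 27.6276.

27.628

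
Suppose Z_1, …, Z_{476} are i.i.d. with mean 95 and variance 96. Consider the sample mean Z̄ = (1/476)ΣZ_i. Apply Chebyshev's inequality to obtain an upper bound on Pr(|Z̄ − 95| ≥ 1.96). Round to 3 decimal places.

Var(Z̄) = Var(Z_i)/n = 96/476 = 0.20168.
Chebyshev: Pr(|Z̄ − 95| ≥ 1.96) ≤ Var(Z̄)/(1.96)² = 96/(476·1.96²) = 0.0525.

0.052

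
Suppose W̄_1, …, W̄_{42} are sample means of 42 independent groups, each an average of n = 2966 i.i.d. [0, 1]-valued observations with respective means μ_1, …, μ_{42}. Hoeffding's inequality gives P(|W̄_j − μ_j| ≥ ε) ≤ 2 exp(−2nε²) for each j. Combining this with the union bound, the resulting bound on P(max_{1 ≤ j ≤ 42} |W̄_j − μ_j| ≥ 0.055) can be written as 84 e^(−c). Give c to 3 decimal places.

17.944

Union bound over the 42 events: P(max_{1 ≤ j ≤ 42} |W̄_j − μ_j| ≥ 0.055) ≤ 42·2·exp(−2nε²) = 84 exp(−2·2966·0.055²).
So c = 2·2966·0.055² = 17.9443.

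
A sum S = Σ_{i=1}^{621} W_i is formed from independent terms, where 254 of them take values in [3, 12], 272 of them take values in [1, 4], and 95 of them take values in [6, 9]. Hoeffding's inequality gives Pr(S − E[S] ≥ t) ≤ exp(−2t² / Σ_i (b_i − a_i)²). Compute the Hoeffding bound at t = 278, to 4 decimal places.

0.0015

Σ(b_i − a_i)² = 254·9² + 272·3² + 95·3² = 23877.
Exponent = 2·278² / 23877 = 6.47351.
Bound = exp(−6.47351) = 0.00154.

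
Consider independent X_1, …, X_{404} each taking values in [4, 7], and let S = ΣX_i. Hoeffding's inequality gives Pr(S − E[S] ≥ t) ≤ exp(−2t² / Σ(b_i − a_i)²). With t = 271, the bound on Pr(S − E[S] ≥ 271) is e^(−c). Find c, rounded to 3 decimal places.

40.397

Σ(b_i − a_i)² = 404·(3)² = 3636.
c = 2t²/3636 = 2·271²/3636 = 40.3966.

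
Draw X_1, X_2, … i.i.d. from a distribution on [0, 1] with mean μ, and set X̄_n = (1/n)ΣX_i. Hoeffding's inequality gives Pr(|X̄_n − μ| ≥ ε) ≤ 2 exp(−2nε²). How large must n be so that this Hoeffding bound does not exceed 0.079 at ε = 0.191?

45

Require 2·exp(−2nε²) ≤ 0.079, i.e. 2nε² ≥ ln(2/0.079) = 3.231455.
So n ≥ 3.231455 / (2·0.191²) = 44.290.
The smallest integer n is 45.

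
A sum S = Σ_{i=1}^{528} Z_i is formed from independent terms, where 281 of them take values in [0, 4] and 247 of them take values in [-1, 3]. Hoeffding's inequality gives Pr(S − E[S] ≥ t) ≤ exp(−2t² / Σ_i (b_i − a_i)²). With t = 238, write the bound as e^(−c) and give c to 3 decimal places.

13.410

Σ(b_i − a_i)² = 281·4² + 247·4² = 8448.
c = 2t² / 8448 = 2·238² / 8448 = 13.4100.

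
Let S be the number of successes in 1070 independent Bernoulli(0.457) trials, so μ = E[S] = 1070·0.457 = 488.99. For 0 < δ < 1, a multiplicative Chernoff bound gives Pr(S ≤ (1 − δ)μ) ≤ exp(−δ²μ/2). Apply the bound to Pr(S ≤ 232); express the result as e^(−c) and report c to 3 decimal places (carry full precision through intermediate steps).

Write 232 = (1 − δ)μ, so δ = 1 − 232/488.99 = 0.5255527…
Then the exponent is δ²μ/2 = (μ − 232)²/(2μ) = 67.530890.

67.531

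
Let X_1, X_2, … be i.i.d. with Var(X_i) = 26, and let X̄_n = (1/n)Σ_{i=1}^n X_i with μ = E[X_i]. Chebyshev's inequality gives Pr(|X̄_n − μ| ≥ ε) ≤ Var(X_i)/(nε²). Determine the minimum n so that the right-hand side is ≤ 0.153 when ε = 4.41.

9

Require 26/(n·4.41²) ≤ 0.153, i.e. n ≥ 26/(0.153·4.41²) = 8.738.
The smallest integer n is 9.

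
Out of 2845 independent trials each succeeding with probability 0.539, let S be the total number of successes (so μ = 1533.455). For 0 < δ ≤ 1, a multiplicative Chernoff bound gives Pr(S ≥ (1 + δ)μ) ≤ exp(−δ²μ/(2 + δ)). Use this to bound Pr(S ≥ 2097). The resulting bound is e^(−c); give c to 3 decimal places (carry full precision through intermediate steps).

87.477

Write 2097 = (1 + δ)μ, so δ = 2097/1533.455 − 1 = 0.3675002…
Then the exponent is δ²μ/(2 + δ) = (2097 − μ)² / (μ·(2 + δ)) = 87.477456.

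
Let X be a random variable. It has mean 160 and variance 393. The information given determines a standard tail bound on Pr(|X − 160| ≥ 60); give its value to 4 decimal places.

0.1092

Mean and variance are known, so Chebyshev's inequality applies.
Chebyshev: Pr(|X − μ| ≥ t) ≤ Var(X)/t².
Bound = 393 / 3600 = 0.1092.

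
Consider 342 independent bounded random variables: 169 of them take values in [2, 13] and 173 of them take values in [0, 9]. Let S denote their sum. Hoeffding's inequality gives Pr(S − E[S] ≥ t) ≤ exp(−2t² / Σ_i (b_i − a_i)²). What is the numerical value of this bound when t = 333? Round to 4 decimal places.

0.0016

Σ(b_i − a_i)² = 169·11² + 173·9² = 34462.
Exponent = 2·333² / 34462 = 6.43544.
Bound = exp(−6.43544) = 0.00160.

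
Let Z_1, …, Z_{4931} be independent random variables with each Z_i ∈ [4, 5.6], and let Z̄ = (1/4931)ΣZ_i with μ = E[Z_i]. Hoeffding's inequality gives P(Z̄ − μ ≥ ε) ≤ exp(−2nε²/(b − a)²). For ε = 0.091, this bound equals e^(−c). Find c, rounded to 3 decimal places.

c = 2nε²/(b − a)² = 2·4931·0.091² / 1.6² = 31.9013.

31.901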